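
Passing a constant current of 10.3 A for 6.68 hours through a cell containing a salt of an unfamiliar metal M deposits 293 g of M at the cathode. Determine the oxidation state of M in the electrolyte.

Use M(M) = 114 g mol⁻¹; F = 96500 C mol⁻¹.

Q = I·t = 10.30 A × 24048 s = 247700 C, so n(e⁻) = 247700/96500 = 2.567 mol.
n(M) deposited = 293 / 114 = 2.570 mol.
Electrons per atom = n(e⁻)/n(M) = 2.567 / 2.570 = 0.999 ≈ 1, so the ion is M⁺.

+1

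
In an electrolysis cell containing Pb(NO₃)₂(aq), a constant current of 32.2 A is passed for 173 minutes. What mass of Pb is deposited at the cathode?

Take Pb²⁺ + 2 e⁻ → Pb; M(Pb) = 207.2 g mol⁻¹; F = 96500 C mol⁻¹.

Q = I·t = 32.20 A × 10380 s = 334200 C.
n(e⁻) = Q/F = 334200 / 96500 = 3.464 mol.
Pb²⁺ + 2 e⁻ → Pb, so n(Pb) = n(e⁻)/2 = 1.732 mol.
m = n·M = 1.732 × 207.2 = 359 g.

359 g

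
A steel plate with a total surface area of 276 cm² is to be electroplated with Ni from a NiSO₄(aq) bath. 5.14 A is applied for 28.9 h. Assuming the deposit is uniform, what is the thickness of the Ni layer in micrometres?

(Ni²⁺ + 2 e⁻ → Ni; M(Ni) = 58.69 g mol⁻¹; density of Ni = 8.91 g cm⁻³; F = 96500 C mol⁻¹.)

Q = I·t = 5.140 × 104040 = 534800 C; n(e⁻) = 5.542 mol.
n(Ni) = n(e⁻)/2 = 2.771 mol, so m = 2.771 × 58.69 = 162.6 g.
Volume = m/ρ = 162.6 / 8.91 = 18.25 cm³.
Thickness = V/A = 18.25 / 276 = 0.0661 cm = 661 μm.

661 μm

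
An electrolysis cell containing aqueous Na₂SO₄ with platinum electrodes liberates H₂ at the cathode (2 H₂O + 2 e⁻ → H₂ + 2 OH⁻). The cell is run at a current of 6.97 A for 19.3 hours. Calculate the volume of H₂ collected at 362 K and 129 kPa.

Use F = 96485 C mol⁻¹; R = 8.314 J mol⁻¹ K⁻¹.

58.6 L

Q = I·t = 6.970 A × 69480 s = 484300 C.
n(e⁻) = Q/F = 484300 / 96485 = 5.019 mol.
2 electrons are transferred per H₂ molecule, so n(H₂) = 5.019 / 2 = 2.510 mol.
V = nRT/P = (2.510 × 8.314 × 362) / (129 × 10³ Pa) = 0.0586 m³ = 58.6 L.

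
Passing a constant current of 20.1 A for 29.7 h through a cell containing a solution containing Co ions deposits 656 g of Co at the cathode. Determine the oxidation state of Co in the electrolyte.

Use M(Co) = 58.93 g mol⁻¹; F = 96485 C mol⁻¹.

Q = I·t = 20.10 A × 106920 s = 2149000 C, so n(e⁻) = 2149000/96485 = 22.27 mol.
n(Co) deposited = 656 / 58.93 = 11.13 mol.
Electrons per atom = n(e⁻)/n(Co) = 22.27 / 11.13 = 2.00 ≈ 2, so the ion is Co²⁺.

+2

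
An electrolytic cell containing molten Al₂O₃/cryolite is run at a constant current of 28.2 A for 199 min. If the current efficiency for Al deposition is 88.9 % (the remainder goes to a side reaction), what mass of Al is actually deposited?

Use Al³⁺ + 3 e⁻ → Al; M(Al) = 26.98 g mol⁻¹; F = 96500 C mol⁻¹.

27.9 g

Q = I·t = 28.20 × 11940 = 336700 C.
n(e⁻) = 336700/96500 = 3.489 mol; theoretically n(Al) = 3.489/3 = 1.163 mol, m_theo = 31.38 g.
At 88.9 % efficiency, m_actual = 0.889 × 31.38 = 27.9 g.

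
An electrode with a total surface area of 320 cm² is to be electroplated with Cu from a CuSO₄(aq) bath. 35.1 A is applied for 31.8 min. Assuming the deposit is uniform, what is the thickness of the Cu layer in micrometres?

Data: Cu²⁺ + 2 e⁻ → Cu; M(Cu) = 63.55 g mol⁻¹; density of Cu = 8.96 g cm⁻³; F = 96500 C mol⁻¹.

76.9 μm

Q = I·t = 35.10 × 1908.0 = 66970 C; n(e⁻) = 0.6940 mol.
n(Cu) = n(e⁻)/2 = 0.3470 mol, so m = 0.3470 × 63.55 = 22.05 g.
Volume = m/ρ = 22.05 / 8.96 = 2.461 cm³.
Thickness = V/A = 2.461 / 320 = 0.00769 cm = 76.9 μm.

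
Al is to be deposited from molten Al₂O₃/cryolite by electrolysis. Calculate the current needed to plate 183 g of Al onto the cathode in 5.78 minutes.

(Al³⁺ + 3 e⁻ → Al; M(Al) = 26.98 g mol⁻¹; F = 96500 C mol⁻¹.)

5660 A

n(Al) = 183 / 26.98 = 6.783 mol.
n(e⁻) = 3 × 6.783 = 20.35 mol.
Q = n(e⁻)·F = 20.35 × 96500 = 1964000 C.
I = Q/t = 1964000 / 346.80 s = 5660 A.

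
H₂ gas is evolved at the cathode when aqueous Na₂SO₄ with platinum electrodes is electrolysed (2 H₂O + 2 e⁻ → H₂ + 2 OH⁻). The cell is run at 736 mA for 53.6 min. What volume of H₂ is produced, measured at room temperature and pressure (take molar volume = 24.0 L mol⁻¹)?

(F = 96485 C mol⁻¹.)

0.294 L

Q = I·t = 0.7360 A × 3216.0 s = 2367 C.
n(e⁻) = Q/F = 2367 / 96485 = 0.02453 mol.
2 electrons are transferred per H₂ molecule, so n(H₂) = 0.02453 / 2 = 0.01227 mol.
V = n × V_m = 0.01227 × 24.0 = 0.294 L.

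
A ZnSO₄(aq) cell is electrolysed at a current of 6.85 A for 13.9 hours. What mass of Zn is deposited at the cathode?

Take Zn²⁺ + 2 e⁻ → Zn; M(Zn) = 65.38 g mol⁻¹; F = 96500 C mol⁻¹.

116 g

Q = I·t = 6.850 A × 50040 s = 342800 C.
n(e⁻) = Q/F = 342800 / 96500 = 3.552 mol.
Zn²⁺ + 2 e⁻ → Zn, so n(Zn) = n(e⁻)/2 = 1.776 mol.
m = n·M = 1.776 × 65.38 = 116 g.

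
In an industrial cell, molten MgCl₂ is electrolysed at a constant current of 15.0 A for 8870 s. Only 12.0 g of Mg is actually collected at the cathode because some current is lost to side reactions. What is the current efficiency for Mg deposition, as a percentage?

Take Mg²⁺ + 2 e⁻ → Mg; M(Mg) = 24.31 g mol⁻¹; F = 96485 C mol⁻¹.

71.6 %

Q = I·t = 15.00 × 8870.0 = 133000 C; n(e⁻) = 133000/96485 = 1.379 mol.
Theoretical n(Mg) = n(e⁻)/2 = 0.6895 mol, i.e. m_theo = 0.6895 × 24.31 = 16.76 g.
Efficiency = m_actual / m_theo = 12.0 / 16.76 = 71.6 %.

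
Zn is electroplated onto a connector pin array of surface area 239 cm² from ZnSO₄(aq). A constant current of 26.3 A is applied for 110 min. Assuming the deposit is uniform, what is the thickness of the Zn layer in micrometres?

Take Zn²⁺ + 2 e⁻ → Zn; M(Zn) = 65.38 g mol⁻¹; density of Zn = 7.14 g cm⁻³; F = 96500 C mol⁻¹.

Q = I·t = 26.30 × 6600.0 = 173600 C; n(e⁻) = 1.799 mol.
n(Zn) = n(e⁻)/2 = 0.8994 mol, so m = 0.8994 × 65.38 = 58.80 g.
Volume = m/ρ = 58.80 / 7.14 = 8.235 cm³.
Thickness = V/A = 8.235 / 239 = 0.0345 cm = 345 μm.

345 μm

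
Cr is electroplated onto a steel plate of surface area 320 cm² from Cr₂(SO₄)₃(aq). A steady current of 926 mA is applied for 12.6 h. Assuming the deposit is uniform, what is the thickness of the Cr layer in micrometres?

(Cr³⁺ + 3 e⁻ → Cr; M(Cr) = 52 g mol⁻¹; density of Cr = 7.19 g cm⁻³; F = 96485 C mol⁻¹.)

32.8 μm

Q = I·t = 0.9260 × 45360 = 42000 C; n(e⁻) = 0.4353 mol.
n(Cr) = n(e⁻)/3 = 0.1451 mol, so m = 0.1451 × 52 = 7.546 g.
Volume = m/ρ = 7.546 / 7.19 = 1.049 cm³.
Thickness = V/A = 1.049 / 320 = 0.00328 cm = 32.8 μm.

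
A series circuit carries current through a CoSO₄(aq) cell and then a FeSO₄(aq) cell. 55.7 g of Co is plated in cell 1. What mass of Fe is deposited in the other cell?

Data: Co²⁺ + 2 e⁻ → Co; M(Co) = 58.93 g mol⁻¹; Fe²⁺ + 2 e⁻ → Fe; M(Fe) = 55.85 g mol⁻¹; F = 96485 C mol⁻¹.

52.8 g

n(Co) = 55.7 / 58.93 = 0.9452 mol.
Since Co²⁺ + 2 e⁻ → Co, n(e⁻) passed = 2 × 0.9452 = 1.890 mol.
Cells in series carry the same charge, so the same 1.890 mol of electrons passes through cell 2.
Fe²⁺ + 2 e⁻ → Fe, so n(Fe) = 1.890 / 2 = 0.9452 mol.
m(Fe) = 0.9452 × 55.85 = 52.8 g.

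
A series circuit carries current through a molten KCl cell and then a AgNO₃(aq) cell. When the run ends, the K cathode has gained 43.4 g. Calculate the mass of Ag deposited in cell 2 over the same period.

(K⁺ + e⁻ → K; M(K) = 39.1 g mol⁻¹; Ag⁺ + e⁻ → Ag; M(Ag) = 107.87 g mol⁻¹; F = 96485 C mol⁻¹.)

n(K) = 43.4 / 39.1 = 1.110 mol.
Since K⁺ + e⁻ → K, n(e⁻) passed = 1 × 1.110 = 1.110 mol.
Cells in series carry the same charge, so the same 1.110 mol of electrons passes through cell 2.
Ag⁺ + e⁻ → Ag, so n(Ag) = 1.110 / 1 = 1.110 mol.
m(Ag) = 1.110 × 107.87 = 120 g.

120 g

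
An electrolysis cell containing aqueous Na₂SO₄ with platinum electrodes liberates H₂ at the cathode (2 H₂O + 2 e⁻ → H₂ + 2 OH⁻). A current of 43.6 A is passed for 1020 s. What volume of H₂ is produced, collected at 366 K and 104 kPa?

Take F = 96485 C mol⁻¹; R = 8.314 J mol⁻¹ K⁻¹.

6.74 L

Q = I·t = 43.60 A × 1020.0 s = 44470 C.
n(e⁻) = Q/F = 44470 / 96485 = 0.4609 mol.
2 electrons are transferred per H₂ molecule, so n(H₂) = 0.4609 / 2 = 0.2305 mol.
V = nRT/P = (0.2305 × 8.314 × 366) / (104 × 10³ Pa) = 0.00674 m³ = 6.74 L.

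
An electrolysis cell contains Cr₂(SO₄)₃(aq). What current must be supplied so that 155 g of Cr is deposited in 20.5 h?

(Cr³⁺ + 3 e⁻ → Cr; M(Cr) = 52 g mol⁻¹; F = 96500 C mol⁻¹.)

n(Cr) = 155 / 52 = 2.981 mol.
n(e⁻) = 3 × 2.981 = 8.942 mol.
Q = n(e⁻)·F = 8.942 × 96500 = 862900 C.
I = Q/t = 862900 / 73800 s = 11.7 A.

11.7 A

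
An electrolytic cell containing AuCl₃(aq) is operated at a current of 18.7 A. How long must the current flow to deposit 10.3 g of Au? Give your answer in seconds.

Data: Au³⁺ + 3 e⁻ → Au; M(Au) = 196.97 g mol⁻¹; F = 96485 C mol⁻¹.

n(Au) = m/M = 10.3 / 196.97 = 0.05229 mol.
Each Au atom requires 3 electrons, so n(e⁻) = 3 × 0.05229 = 0.1569 mol.
Q = n(e⁻)·F = 0.1569 × 96485 = 15140 C.
t = Q/I = 15140 / 18.70 A = 809.4 s.

809 s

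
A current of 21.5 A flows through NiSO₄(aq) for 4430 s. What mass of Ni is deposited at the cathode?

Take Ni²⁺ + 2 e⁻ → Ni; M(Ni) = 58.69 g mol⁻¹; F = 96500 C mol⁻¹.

Q = I·t = 21.50 A × 4430.0 s = 95240 C.
n(e⁻) = Q/F = 95240 / 96500 = 0.9870 mol.
Ni²⁺ + 2 e⁻ → Ni, so n(Ni) = n(e⁻)/2 = 0.4935 mol.
m = n·M = 0.4935 × 58.69 = 29.0 g.

29.0 g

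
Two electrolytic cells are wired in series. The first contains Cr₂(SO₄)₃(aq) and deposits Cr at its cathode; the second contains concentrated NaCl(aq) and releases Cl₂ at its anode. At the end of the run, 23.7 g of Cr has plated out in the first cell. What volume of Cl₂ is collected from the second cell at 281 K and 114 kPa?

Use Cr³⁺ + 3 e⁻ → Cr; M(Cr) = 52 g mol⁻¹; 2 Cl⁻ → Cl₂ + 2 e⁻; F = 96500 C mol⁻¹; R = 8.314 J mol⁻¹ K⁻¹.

n(Cr) = 23.7 / 52 = 0.4558 mol, so n(e⁻) = 3 × 0.4558 = 1.367 mol.
The cells are in series, so the same 1.367 mol of electrons passes through the second cell.
2 Cl⁻ → Cl₂ + 2 e⁻ — 2 mol e⁻ per mol Cl₂, so n(Cl₂) = 1.367/2 = 0.6837 mol.
V = nRT/P = (0.6837 × 8.314 × 281) / (114 × 10³) = 0.0140 m³ = 14.0 L.

14.0 L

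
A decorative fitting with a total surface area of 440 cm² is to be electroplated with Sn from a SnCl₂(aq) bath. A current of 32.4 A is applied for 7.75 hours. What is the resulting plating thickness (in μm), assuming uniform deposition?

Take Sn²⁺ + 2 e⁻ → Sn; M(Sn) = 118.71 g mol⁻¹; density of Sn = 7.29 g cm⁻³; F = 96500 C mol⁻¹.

1730 μm

Q = I·t = 32.40 × 27900 = 904000 C; n(e⁻) = 9.367 mol.
n(Sn) = n(e⁻)/2 = 4.684 mol, so m = 4.684 × 118.71 = 556.0 g.
Volume = m/ρ = 556.0 / 7.29 = 76.27 cm³.
Thickness = V/A = 76.27 / 440 = 0.173 cm = 1730 μm.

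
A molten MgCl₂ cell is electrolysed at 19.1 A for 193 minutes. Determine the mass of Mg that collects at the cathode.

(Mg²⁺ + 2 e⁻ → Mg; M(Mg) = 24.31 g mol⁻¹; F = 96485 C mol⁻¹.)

27.9 g

Q = I·t = 19.10 A × 11580 s = 221200 C.
n(e⁻) = Q/F = 221200 / 96485 = 2.292 mol.
Mg²⁺ + 2 e⁻ → Mg, so n(Mg) = n(e⁻)/2 = 1.146 mol.
m = n·M = 1.146 × 24.31 = 27.9 g.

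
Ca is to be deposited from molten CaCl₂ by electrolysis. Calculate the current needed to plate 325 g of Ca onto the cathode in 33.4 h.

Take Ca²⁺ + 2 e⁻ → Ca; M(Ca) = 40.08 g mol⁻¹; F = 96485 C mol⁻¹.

13.0 A

n(Ca) = 325 / 40.08 = 8.109 mol.
n(e⁻) = 2 × 8.109 = 16.22 mol.
Q = n(e⁻)·F = 16.22 × 96485 = 1565000 C.
I = Q/t = 1565000 / 120240 s = 13.0 A.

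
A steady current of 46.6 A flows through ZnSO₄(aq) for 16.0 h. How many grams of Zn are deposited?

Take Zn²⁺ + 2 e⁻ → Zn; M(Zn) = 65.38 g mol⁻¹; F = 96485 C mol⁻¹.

909 g

Q = I·t = 46.60 A × 57600 s = 2684000 C.
n(e⁻) = Q/F = 2684000 / 96485 = 27.82 mol.
Zn²⁺ + 2 e⁻ → Zn, so n(Zn) = n(e⁻)/2 = 13.91 mol.
m = n·M = 13.91 × 65.38 = 909 g.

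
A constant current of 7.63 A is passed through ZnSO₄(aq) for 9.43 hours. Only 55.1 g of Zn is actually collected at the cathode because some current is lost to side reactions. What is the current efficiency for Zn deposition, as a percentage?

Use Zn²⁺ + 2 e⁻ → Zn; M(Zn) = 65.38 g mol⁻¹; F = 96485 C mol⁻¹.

62.8 %

Q = I·t = 7.630 × 33948 = 259000 C; n(e⁻) = 259000/96485 = 2.685 mol.
Theoretical n(Zn) = n(e⁻)/2 = 1.342 mol, i.e. m_theo = 1.342 × 65.38 = 87.76 g.
Efficiency = m_actual / m_theo = 55.1 / 87.76 = 62.8 %.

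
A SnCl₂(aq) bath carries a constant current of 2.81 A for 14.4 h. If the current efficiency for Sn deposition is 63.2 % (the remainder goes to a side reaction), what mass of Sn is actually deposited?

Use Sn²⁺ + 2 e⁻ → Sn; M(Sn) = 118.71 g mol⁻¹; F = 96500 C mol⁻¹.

56.6 g

Q = I·t = 2.810 × 51840 = 145700 C.
n(e⁻) = 145700/96500 = 1.510 mol; theoretically n(Sn) = 1.510/2 = 0.7548 mol, m_theo = 89.60 g.
At 63.2 % efficiency, m_actual = 0.632 × 89.60 = 56.6 g.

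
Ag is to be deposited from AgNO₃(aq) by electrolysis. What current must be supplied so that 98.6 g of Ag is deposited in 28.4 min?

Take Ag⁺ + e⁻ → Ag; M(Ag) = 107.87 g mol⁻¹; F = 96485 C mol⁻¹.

51.8 A

n(Ag) = 98.6 / 107.87 = 0.9141 mol.
n(e⁻) = 1 × 0.9141 = 0.9141 mol.
Q = n(e⁻)·F = 0.9141 × 96485 = 88190 C.
I = Q/t = 88190 / 1704.0 s = 51.8 A.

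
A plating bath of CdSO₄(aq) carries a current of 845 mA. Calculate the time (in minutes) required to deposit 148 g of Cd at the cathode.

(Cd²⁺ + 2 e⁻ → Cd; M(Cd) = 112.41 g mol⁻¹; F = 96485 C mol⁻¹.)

n(Cd) = m/M = 148 / 112.41 = 1.317 mol.
Each Cd atom requires 2 electrons, so n(e⁻) = 2 × 1.317 = 2.633 mol.
Q = n(e⁻)·F = 2.633 × 96485 = 254100 C.
t = Q/I = 254100 / 0.8450 A = 300700 s = 5010 min.

5010 min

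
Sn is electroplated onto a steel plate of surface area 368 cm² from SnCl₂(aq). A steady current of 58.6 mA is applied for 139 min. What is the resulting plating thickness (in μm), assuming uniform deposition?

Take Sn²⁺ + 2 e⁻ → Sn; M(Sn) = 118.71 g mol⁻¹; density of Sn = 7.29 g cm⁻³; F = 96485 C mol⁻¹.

Q = I·t = 0.05860 × 8340.0 = 488.7 C; n(e⁻) = 0.005065 mol.
n(Sn) = n(e⁻)/2 = 0.002533 mol, so m = 0.002533 × 118.71 = 0.3006 g.
Volume = m/ρ = 0.3006 / 7.29 = 0.04124 cm³.
Thickness = V/A = 0.04124 / 368 = 1.12 × 10⁻⁴ cm = 1.12 μm.

1.12 μm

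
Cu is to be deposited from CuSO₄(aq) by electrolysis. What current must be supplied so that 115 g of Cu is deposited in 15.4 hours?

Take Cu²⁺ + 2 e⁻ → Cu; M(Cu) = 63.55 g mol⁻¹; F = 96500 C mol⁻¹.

n(Cu) = 115 / 63.55 = 1.810 mol.
n(e⁻) = 2 × 1.810 = 3.619 mol.
Q = n(e⁻)·F = 3.619 × 96500 = 349300 C.
I = Q/t = 349300 / 55440 s = 6.30 A.

6.30 A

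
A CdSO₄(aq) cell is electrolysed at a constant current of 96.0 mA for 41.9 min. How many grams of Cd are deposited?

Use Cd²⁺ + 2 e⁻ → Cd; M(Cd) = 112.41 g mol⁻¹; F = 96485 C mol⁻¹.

0.141 g

Q = I·t = 0.09600 A × 2514.0 s = 241.3 C.
n(e⁻) = Q/F = 241.3 / 96485 = 0.002501 mol.
Cd²⁺ + 2 e⁻ → Cd, so n(Cd) = n(e⁻)/2 = 0.001251 mol.
m = n·M = 0.001251 × 112.41 = 0.141 g.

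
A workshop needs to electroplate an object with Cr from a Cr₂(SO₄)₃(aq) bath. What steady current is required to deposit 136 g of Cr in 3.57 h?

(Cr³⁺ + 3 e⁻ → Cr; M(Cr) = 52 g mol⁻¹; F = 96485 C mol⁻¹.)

58.9 A

n(Cr) = 136 / 52 = 2.615 mol.
n(e⁻) = 3 × 2.615 = 7.846 mol.
Q = n(e⁻)·F = 7.846 × 96485 = 757000 C.
I = Q/t = 757000 / 12852 s = 58.9 A.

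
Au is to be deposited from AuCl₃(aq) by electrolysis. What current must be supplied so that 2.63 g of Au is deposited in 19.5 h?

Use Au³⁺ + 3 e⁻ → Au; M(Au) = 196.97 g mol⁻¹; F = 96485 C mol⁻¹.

n(Au) = 2.63 / 196.97 = 0.01335 mol.
n(e⁻) = 3 × 0.01335 = 0.04006 mol.
Q = n(e⁻)·F = 0.04006 × 96485 = 3865 C.
I = Q/t = 3865 / 70200 s = 0.0551 A.

0.0551 A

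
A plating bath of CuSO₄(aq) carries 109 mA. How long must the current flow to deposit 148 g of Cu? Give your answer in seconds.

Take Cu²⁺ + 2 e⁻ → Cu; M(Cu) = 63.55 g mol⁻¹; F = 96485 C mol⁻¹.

4.12 × 10⁶ s

n(Cu) = m/M = 148 / 63.55 = 2.329 mol.
Each Cu atom requires 2 electrons, so n(e⁻) = 2 × 2.329 = 4.658 mol.
Q = n(e⁻)·F = 4.658 × 96485 = 449400 C.
t = Q/I = 449400 / 0.1090 A = 4123000 s.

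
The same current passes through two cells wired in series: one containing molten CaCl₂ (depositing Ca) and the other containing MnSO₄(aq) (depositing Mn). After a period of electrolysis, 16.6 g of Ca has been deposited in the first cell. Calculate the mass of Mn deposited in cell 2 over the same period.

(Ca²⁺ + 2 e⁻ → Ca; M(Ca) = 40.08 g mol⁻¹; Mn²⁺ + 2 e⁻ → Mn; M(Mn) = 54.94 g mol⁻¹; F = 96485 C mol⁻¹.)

n(Ca) = 16.6 / 40.08 = 0.4142 mol.
Since Ca²⁺ + 2 e⁻ → Ca, n(e⁻) passed = 2 × 0.4142 = 0.8283 mol.
Cells in series carry the same charge, so the same 0.8283 mol of electrons passes through cell 2.
Mn²⁺ + 2 e⁻ → Mn, so n(Mn) = 0.8283 / 2 = 0.4142 mol.
m(Mn) = 0.4142 × 54.94 = 22.8 g.

22.8 g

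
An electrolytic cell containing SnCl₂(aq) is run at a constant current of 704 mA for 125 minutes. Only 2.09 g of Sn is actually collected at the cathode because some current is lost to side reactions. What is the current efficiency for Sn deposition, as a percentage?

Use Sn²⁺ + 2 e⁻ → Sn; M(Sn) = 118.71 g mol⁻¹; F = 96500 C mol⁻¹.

Q = I·t = 0.7040 × 7500.0 = 5280 C; n(e⁻) = 5280/96500 = 0.05472 mol.
Theoretical n(Sn) = n(e⁻)/2 = 0.02736 mol, i.e. m_theo = 0.02736 × 118.71 = 3.248 g.
Efficiency = m_actual / m_theo = 2.09 / 3.248 = 64.4 %.

64.4 %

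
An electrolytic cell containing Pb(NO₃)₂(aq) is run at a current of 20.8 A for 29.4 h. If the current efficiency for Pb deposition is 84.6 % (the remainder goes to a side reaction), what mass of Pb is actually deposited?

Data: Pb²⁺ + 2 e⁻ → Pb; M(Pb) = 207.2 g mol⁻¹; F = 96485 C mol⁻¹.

2000 g

Q = I·t = 20.80 × 105840 = 2201000 C.
n(e⁻) = 2201000/96485 = 22.82 mol; theoretically n(Pb) = 22.82/2 = 11.41 mol, m_theo = 2364 g.
At 84.6 % efficiency, m_actual = 0.846 × 2364 = 2000 g.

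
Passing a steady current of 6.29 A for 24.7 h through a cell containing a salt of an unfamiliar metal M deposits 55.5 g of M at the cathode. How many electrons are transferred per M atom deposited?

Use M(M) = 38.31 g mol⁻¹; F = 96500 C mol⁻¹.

4

Q = I·t = 6.290 A × 88920 s = 559300 C, so n(e⁻) = 559300/96500 = 5.796 mol.
n(M) deposited = 55.5 / 38.31 = 1.449 mol.
Electrons per atom = n(e⁻)/n(M) = 5.796 / 1.449 = 4.00 ≈ 4, so the ion is M⁴⁺.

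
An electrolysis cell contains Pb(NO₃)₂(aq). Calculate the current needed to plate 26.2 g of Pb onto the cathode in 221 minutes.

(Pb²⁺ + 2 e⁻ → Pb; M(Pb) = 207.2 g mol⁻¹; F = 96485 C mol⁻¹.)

n(Pb) = 26.2 / 207.2 = 0.1264 mol.
n(e⁻) = 2 × 0.1264 = 0.2529 mol.
Q = n(e⁻)·F = 0.2529 × 96485 = 24400 C.
I = Q/t = 24400 / 13260 s = 1.84 A.

1.84 A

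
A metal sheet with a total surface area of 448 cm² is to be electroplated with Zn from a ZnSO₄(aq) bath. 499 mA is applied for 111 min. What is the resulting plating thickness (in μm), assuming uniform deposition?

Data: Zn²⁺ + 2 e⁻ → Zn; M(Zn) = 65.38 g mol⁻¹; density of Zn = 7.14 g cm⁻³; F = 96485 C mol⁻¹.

3.52 μm

Q = I·t = 0.4990 × 6660.0 = 3323 C; n(e⁻) = 0.03444 mol.
n(Zn) = n(e⁻)/2 = 0.01722 mol, so m = 0.01722 × 65.38 = 1.126 g.
Volume = m/ρ = 1.126 / 7.14 = 0.1577 cm³.
Thickness = V/A = 0.1577 / 448 = 3.52 × 10⁻⁴ cm = 3.52 μm.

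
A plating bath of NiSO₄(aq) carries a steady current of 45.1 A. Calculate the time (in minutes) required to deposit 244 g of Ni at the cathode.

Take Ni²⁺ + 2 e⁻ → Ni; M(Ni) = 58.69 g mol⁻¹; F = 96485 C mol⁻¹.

n(Ni) = m/M = 244 / 58.69 = 4.157 mol.
Each Ni atom requires 2 electrons, so n(e⁻) = 2 × 4.157 = 8.315 mol.
Q = n(e⁻)·F = 8.315 × 96485 = 802300 C.
t = Q/I = 802300 / 45.10 A = 17790 s = 296 min.

296 min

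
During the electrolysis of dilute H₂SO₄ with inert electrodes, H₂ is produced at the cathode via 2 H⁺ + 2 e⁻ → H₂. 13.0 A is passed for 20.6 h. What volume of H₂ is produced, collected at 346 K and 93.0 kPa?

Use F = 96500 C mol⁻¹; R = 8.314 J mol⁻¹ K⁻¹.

155 L

Q = I·t = 13.00 A × 74160 s = 964100 C.
n(e⁻) = Q/F = 964100 / 96500 = 9.990 mol.
2 electrons are transferred per H₂ molecule, so n(H₂) = 9.990 / 2 = 4.995 mol.
V = nRT/P = (4.995 × 8.314 × 346) / (93.0 × 10³ Pa) = 0.155 m³ = 155 L.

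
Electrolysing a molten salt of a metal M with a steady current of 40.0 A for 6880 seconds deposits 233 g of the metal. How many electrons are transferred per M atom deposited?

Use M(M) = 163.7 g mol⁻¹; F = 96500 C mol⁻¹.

2

Q = I·t = 40.00 A × 6880.0 s = 275200 C, so n(e⁻) = 275200/96500 = 2.852 mol.
n(M) deposited = 233 / 163.7 = 1.423 mol.
Electrons per atom = n(e⁻)/n(M) = 2.852 / 1.423 = 2.00 ≈ 2, so the ion is M²⁺.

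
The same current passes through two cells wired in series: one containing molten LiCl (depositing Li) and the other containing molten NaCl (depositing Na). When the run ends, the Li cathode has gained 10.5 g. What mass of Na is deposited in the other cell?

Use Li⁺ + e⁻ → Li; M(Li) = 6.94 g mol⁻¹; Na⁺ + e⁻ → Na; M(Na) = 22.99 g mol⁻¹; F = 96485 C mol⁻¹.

n(Li) = 10.5 / 6.94 = 1.513 mol.
Since Li⁺ + e⁻ → Li, n(e⁻) passed = 1 × 1.513 = 1.513 mol.
Cells in series carry the same charge, so the same 1.513 mol of electrons passes through cell 2.
Na⁺ + e⁻ → Na, so n(Na) = 1.513 / 1 = 1.513 mol.
m(Na) = 1.513 × 22.99 = 34.8 g.

34.8 g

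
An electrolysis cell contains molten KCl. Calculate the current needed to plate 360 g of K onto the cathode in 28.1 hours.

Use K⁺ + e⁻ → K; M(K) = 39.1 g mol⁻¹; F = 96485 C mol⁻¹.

8.78 A

n(K) = 360 / 39.1 = 9.207 mol.
n(e⁻) = 1 × 9.207 = 9.207 mol.
Q = n(e⁻)·F = 9.207 × 96485 = 888400 C.
I = Q/t = 888400 / 101160 s = 8.78 A.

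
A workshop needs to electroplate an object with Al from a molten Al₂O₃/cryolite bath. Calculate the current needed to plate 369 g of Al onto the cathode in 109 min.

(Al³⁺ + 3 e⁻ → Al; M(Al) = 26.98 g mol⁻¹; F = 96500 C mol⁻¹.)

605 A

n(Al) = 369 / 26.98 = 13.68 mol.
n(e⁻) = 3 × 13.68 = 41.03 mol.
Q = n(e⁻)·F = 41.03 × 96500 = 3959000 C.
I = Q/t = 3959000 / 6540.0 s = 605 A.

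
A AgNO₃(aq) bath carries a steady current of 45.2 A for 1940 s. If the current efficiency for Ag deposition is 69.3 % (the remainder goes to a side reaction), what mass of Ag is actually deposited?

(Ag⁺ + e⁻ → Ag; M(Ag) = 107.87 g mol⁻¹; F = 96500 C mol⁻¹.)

67.9 g

Q = I·t = 45.20 × 1940.0 = 87690 C.
n(e⁻) = 87690/96500 = 0.9087 mol; theoretically n(Ag) = 0.9087/1 = 0.9087 mol, m_theo = 98.02 g.
At 69.3 % efficiency, m_actual = 0.693 × 98.02 = 67.9 g.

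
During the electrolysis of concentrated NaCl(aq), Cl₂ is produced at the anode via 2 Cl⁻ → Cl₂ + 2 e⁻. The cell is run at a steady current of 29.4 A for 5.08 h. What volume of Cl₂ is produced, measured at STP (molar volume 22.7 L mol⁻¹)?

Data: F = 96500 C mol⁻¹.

63.2 L

Q = I·t = 29.40 A × 18288 s = 537700 C.
n(e⁻) = Q/F = 537700 / 96500 = 5.572 mol.
2 electrons are transferred per Cl₂ molecule, so n(Cl₂) = 5.572 / 2 = 2.786 mol.
V = n × V_m = 2.786 × 22.7 = 63.2 L.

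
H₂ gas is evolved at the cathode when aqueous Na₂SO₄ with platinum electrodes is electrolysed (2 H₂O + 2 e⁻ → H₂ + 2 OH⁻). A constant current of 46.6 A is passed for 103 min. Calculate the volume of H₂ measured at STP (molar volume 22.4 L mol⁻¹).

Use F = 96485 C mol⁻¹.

Q = I·t = 46.60 A × 6180.0 s = 288000 C.
n(e⁻) = Q/F = 288000 / 96485 = 2.985 mol.
2 electrons are transferred per H₂ molecule, so n(H₂) = 2.985 / 2 = 1.492 mol.
V = n × V_m = 1.492 × 22.4 = 33.4 L.

33.4 L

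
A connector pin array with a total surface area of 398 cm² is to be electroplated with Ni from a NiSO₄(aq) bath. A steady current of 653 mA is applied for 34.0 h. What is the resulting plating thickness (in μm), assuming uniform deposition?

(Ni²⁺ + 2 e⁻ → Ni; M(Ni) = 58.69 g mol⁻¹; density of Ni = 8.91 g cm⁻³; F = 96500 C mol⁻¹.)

68.5 μm

Q = I·t = 0.6530 × 122400 = 79930 C; n(e⁻) = 0.8283 mol.
n(Ni) = n(e⁻)/2 = 0.4141 mol, so m = 0.4141 × 58.69 = 24.31 g.
Volume = m/ρ = 24.31 / 8.91 = 2.728 cm³.
Thickness = V/A = 2.728 / 398 = 0.00685 cm = 68.5 μm.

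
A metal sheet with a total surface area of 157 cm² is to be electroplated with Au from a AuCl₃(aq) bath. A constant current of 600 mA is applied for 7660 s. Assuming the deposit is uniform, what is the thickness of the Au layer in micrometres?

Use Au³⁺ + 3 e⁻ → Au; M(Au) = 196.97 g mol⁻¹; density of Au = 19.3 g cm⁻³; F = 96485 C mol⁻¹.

Q = I·t = 0.6000 × 7660.0 = 4596 C; n(e⁻) = 0.04763 mol.
n(Au) = n(e⁻)/3 = 0.01588 mol, so m = 0.01588 × 196.97 = 3.128 g.
Volume = m/ρ = 3.128 / 19.3 = 0.1620 cm³.
Thickness = V/A = 0.1620 / 157 = 0.00103 cm = 10.3 μm.

10.3 μm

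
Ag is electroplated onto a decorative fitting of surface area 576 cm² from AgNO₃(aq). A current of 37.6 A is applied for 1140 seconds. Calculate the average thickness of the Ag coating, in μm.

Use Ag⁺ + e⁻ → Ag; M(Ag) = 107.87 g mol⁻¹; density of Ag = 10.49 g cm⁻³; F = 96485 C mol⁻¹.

79.3 μm

Q = I·t = 37.60 × 1140.0 = 42860 C; n(e⁻) = 0.4443 mol.
n(Ag) = n(e⁻)/1 = 0.4443 mol, so m = 0.4443 × 107.87 = 47.92 g.
Volume = m/ρ = 47.92 / 10.49 = 4.568 cm³.
Thickness = V/A = 4.568 / 576 = 0.00793 cm = 79.3 μm.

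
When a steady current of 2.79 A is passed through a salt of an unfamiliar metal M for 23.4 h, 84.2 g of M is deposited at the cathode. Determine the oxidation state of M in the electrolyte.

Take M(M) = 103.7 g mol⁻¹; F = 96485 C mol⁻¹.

Q = I·t = 2.790 A × 84240 s = 235000 C, so n(e⁻) = 235000/96485 = 2.436 mol.
n(M) deposited = 84.2 / 103.7 = 0.8120 mol.
Electrons per atom = n(e⁻)/n(M) = 2.436 / 0.8120 = 3.00 ≈ 3, so the ion is M³⁺.

+3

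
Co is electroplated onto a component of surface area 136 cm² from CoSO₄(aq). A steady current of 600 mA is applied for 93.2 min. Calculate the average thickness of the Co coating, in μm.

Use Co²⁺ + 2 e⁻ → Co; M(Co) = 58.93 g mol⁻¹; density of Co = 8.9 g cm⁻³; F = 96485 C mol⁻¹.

Q = I·t = 0.6000 × 5592.0 = 3355 C; n(e⁻) = 0.03477 mol.
n(Co) = n(e⁻)/2 = 0.01739 mol, so m = 0.01739 × 58.93 = 1.025 g.
Volume = m/ρ = 1.025 / 8.9 = 0.1151 cm³.
Thickness = V/A = 0.1151 / 136 = 8.47 × 10⁻⁴ cm = 8.47 μm.

8.47 μm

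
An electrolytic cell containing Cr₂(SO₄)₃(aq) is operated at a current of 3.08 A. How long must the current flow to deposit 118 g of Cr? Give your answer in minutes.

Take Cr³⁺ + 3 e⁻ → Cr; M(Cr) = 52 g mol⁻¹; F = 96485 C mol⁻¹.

3550 min

n(Cr) = m/M = 118 / 52 = 2.269 mol.
Each Cr atom requires 3 electrons, so n(e⁻) = 3 × 2.269 = 6.808 mol.
Q = n(e⁻)·F = 6.808 × 96485 = 656800 C.
t = Q/I = 656800 / 3.080 A = 213300 s = 3550 min.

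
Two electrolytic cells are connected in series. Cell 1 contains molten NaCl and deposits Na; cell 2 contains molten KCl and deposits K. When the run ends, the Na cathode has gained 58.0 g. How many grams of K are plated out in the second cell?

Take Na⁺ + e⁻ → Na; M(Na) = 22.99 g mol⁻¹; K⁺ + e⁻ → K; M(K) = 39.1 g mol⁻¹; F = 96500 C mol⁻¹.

98.6 g

n(Na) = 58.0 / 22.99 = 2.523 mol.
Since Na⁺ + e⁻ → Na, n(e⁻) passed = 1 × 2.523 = 2.523 mol.
Cells in series carry the same charge, so the same 2.523 mol of electrons passes through cell 2.
K⁺ + e⁻ → K, so n(K) = 2.523 / 1 = 2.523 mol.
m(K) = 2.523 × 39.1 = 98.6 g.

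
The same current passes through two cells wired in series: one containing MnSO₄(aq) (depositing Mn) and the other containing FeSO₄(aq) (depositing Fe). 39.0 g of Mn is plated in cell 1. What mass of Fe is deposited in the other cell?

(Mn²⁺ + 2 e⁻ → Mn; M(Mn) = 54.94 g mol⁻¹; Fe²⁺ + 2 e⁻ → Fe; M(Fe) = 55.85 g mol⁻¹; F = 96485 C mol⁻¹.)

39.6 g

n(Mn) = 39.0 / 54.94 = 0.7099 mol.
Since Mn²⁺ + 2 e⁻ → Mn, n(e⁻) passed = 2 × 0.7099 = 1.420 mol.
Cells in series carry the same charge, so the same 1.420 mol of electrons passes through cell 2.
Fe²⁺ + 2 e⁻ → Fe, so n(Fe) = 1.420 / 2 = 0.7099 mol.
m(Fe) = 0.7099 × 55.85 = 39.6 g.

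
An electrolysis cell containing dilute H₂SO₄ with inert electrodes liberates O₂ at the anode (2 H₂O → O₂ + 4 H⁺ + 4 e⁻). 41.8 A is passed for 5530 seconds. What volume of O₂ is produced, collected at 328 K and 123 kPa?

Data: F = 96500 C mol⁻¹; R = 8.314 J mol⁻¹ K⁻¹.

Q = I·t = 41.80 A × 5530.0 s = 231200 C.
n(e⁻) = Q/F = 231200 / 96500 = 2.395 mol.
4 electrons are transferred per O₂ molecule, so n(O₂) = 2.395 / 4 = 0.5988 mol.
V = nRT/P = (0.5988 × 8.314 × 328) / (123 × 10³ Pa) = 0.0133 m³ = 13.3 L.

13.3 L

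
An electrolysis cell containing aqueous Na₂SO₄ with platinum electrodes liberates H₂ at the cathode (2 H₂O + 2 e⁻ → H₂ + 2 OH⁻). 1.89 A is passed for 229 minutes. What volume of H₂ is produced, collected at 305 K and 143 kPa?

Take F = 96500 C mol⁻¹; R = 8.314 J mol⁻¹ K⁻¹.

2.39 L

Q = I·t = 1.890 A × 13740 s = 25970 C.
n(e⁻) = Q/F = 25970 / 96500 = 0.2691 mol.
2 electrons are transferred per H₂ molecule, so n(H₂) = 0.2691 / 2 = 0.1346 mol.
V = nRT/P = (0.1346 × 8.314 × 305) / (143 × 10³ Pa) = 0.00239 m³ = 2.39 L.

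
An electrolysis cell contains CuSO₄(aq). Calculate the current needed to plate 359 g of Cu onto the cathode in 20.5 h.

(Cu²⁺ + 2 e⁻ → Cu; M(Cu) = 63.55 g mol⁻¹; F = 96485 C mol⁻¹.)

n(Cu) = 359 / 63.55 = 5.649 mol.
n(e⁻) = 2 × 5.649 = 11.30 mol.
Q = n(e⁻)·F = 11.30 × 96485 = 1090000 C.
I = Q/t = 1090000 / 73800 s = 14.8 A.

14.8 A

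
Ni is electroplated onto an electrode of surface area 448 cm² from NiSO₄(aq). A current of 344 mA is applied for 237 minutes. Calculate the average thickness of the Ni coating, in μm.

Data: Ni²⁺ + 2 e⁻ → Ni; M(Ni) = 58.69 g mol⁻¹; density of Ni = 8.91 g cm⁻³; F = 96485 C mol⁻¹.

3.73 μm

Q = I·t = 0.3440 × 14220 = 4892 C; n(e⁻) = 0.05070 mol.
n(Ni) = n(e⁻)/2 = 0.02535 mol, so m = 0.02535 × 58.69 = 1.488 g.
Volume = m/ρ = 1.488 / 8.91 = 0.1670 cm³.
Thickness = V/A = 0.1670 / 448 = 3.73 × 10⁻⁴ cm = 3.73 μm.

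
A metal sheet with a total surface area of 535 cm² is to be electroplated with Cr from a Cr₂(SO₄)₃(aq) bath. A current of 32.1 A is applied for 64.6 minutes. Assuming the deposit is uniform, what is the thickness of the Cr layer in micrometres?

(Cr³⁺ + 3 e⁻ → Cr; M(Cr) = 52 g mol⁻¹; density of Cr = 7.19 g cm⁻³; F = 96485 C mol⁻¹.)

58.1 μm

Q = I·t = 32.10 × 3876.0 = 124400 C; n(e⁻) = 1.290 mol.
n(Cr) = n(e⁻)/3 = 0.4298 mol, so m = 0.4298 × 52 = 22.35 g.
Volume = m/ρ = 22.35 / 7.19 = 3.109 cm³.
Thickness = V/A = 3.109 / 535 = 0.00581 cm = 58.1 μm.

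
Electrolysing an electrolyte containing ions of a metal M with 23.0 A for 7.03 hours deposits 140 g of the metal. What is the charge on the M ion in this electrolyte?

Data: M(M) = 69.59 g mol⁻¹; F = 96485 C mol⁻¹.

+3

Q = I·t = 23.00 A × 25308 s = 582100 C, so n(e⁻) = 582100/96485 = 6.033 mol.
n(M) deposited = 140 / 69.59 = 2.012 mol.
Electrons per atom = n(e⁻)/n(M) = 6.033 / 2.012 = 3.00 ≈ 3, so the ion is M³⁺.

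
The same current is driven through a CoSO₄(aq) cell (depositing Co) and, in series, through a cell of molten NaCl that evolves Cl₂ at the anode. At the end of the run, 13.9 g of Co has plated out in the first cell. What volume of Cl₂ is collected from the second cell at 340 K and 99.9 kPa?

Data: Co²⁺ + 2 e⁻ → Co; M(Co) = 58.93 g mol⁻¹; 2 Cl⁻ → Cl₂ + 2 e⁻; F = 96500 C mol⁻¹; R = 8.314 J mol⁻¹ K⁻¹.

n(Co) = 13.9 / 58.93 = 0.2359 mol, so n(e⁻) = 2 × 0.2359 = 0.4717 mol.
The cells are in series, so the same 0.4717 mol of electrons passes through the second cell.
2 Cl⁻ → Cl₂ + 2 e⁻ — 2 mol e⁻ per mol Cl₂, so n(Cl₂) = 0.4717/2 = 0.2359 mol.
V = nRT/P = (0.2359 × 8.314 × 340) / (99.9 × 10³) = 0.00667 m³ = 6.67 L.

6.67 L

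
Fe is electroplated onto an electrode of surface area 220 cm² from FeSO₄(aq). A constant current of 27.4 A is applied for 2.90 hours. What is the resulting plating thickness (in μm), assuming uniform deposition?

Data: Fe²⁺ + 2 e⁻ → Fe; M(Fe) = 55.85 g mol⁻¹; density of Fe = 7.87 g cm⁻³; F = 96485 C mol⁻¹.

Q = I·t = 27.40 × 10440 = 286100 C; n(e⁻) = 2.965 mol.
n(Fe) = n(e⁻)/2 = 1.482 mol, so m = 1.482 × 55.85 = 82.79 g.
Volume = m/ρ = 82.79 / 7.87 = 10.52 cm³.
Thickness = V/A = 10.52 / 220 = 0.0478 cm = 478 μm.

478 μm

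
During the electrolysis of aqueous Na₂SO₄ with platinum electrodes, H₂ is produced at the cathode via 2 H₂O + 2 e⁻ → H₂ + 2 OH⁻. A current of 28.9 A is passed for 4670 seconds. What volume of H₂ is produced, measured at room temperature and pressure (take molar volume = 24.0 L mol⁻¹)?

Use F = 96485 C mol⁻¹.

16.8 L

Q = I·t = 28.90 A × 4670.0 s = 135000 C.
n(e⁻) = Q/F = 135000 / 96485 = 1.399 mol.
2 electrons are transferred per H₂ molecule, so n(H₂) = 1.399 / 2 = 0.6994 mol.
V = n × V_m = 0.6994 × 24.0 = 16.8 L.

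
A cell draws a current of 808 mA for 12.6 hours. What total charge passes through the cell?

Q = I·t = 0.8080 A × 45360 s = 36700 C.

36700 C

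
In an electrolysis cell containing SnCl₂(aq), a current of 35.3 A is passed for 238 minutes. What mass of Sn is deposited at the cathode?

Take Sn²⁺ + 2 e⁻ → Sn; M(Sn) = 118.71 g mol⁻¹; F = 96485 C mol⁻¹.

310 g

Q = I·t = 35.30 A × 14280 s = 504100 C.
n(e⁻) = Q/F = 504100 / 96485 = 5.224 mol.
Sn²⁺ + 2 e⁻ → Sn, so n(Sn) = n(e⁻)/2 = 2.612 mol.
m = n·M = 2.612 × 118.71 = 310 g.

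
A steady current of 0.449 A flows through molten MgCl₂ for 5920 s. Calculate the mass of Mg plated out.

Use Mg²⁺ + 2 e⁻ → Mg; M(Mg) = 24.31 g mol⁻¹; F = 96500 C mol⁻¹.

0.335 g

Q = I·t = 0.4490 A × 5920.0 s = 2658 C.
n(e⁻) = Q/F = 2658 / 96500 = 0.02754 mol.
Mg²⁺ + 2 e⁻ → Mg, so n(Mg) = n(e⁻)/2 = 0.01377 mol.
m = n·M = 0.01377 × 24.31 = 0.335 g.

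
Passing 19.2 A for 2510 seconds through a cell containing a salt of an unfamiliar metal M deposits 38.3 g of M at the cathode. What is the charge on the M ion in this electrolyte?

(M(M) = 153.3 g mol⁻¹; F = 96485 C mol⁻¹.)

Q = I·t = 19.20 A × 2510.0 s = 48190 C, so n(e⁻) = 48190/96485 = 0.4995 mol.
n(M) deposited = 38.3 / 153.3 = 0.2498 mol.
Electrons per atom = n(e⁻)/n(M) = 0.4995 / 0.2498 = 2.00 ≈ 2, so the ion is M²⁺.

+2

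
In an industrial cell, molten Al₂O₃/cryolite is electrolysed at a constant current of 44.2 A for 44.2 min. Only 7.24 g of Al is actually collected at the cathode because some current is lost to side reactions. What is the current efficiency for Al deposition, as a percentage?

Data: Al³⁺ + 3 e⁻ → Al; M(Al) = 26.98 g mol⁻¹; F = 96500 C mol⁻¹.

Q = I·t = 44.20 × 2652.0 = 117200 C; n(e⁻) = 117200/96500 = 1.215 mol.
Theoretical n(Al) = n(e⁻)/3 = 0.4049 mol, i.e. m_theo = 0.4049 × 26.98 = 10.92 g.
Efficiency = m_actual / m_theo = 7.24 / 10.92 = 66.3 %.

66.3 %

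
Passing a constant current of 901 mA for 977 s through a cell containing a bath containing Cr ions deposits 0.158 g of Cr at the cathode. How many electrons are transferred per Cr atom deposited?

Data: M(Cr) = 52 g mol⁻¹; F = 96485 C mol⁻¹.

Q = I·t = 0.9010 A × 977.00 s = 880.3 C, so n(e⁻) = 880.3/96485 = 0.009123 mol.
n(Cr) deposited = 0.158 / 52 = 0.003038 mol.
Electrons per atom = n(e⁻)/n(Cr) = 0.009123 / 0.003038 = 3.00 ≈ 3, so the ion is Cr³⁺.

3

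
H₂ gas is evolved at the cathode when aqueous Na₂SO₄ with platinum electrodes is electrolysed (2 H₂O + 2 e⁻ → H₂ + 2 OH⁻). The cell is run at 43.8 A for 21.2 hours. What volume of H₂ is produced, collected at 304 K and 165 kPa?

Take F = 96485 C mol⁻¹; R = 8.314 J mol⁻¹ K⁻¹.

Q = I·t = 43.80 A × 76320 s = 3343000 C.
n(e⁻) = Q/F = 3343000 / 96485 = 34.65 mol.
2 electrons are transferred per H₂ molecule, so n(H₂) = 34.65 / 2 = 17.32 mol.
V = nRT/P = (17.32 × 8.314 × 304) / (165 × 10³ Pa) = 0.265 m³ = 265 L.

265 L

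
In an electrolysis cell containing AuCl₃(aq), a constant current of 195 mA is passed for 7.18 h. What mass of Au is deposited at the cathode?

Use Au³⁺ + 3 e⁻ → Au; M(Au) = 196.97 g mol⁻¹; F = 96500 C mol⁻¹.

3.43 g

Q = I·t = 0.1950 A × 25848 s = 5040 C.
n(e⁻) = Q/F = 5040 / 96500 = 0.05223 mol.
Au³⁺ + 3 e⁻ → Au, so n(Au) = n(e⁻)/3 = 0.01741 mol.
m = n·M = 0.01741 × 196.97 = 3.43 g.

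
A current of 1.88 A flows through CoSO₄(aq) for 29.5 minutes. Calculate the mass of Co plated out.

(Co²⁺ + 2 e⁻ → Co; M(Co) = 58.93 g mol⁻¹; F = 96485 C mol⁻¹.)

Q = I·t = 1.880 A × 1770.0 s = 3328 C.
n(e⁻) = Q/F = 3328 / 96485 = 0.03449 mol.
Co²⁺ + 2 e⁻ → Co, so n(Co) = n(e⁻)/2 = 0.01724 mol.
m = n·M = 0.01724 × 58.93 = 1.02 g.

1.02 g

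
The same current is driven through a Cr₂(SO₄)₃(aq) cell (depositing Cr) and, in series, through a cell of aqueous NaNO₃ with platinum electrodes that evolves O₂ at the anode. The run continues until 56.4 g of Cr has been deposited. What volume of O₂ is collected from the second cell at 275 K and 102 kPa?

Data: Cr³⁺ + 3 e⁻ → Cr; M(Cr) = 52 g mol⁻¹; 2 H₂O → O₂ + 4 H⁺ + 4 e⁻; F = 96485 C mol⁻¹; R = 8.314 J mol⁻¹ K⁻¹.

18.2 L

n(Cr) = 56.4 / 52 = 1.085 mol, so n(e⁻) = 3 × 1.085 = 3.254 mol.
The cells are in series, so the same 3.254 mol of electrons passes through the second cell.
2 H₂O → O₂ + 4 H⁺ + 4 e⁻ — 4 mol e⁻ per mol O₂, so n(O₂) = 3.254/4 = 0.8135 mol.
V = nRT/P = (0.8135 × 8.314 × 275) / (102 × 10³) = 0.0182 m³ = 18.2 L.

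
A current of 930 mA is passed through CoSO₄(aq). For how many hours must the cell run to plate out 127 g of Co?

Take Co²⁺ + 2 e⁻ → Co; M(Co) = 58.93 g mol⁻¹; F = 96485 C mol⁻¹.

n(Co) = m/M = 127 / 58.93 = 2.155 mol.
Each Co atom requires 2 electrons, so n(e⁻) = 2 × 2.155 = 4.310 mol.
Q = n(e⁻)·F = 4.310 × 96485 = 415900 C.
t = Q/I = 415900 / 0.9300 A = 447200 s = 124 h.

124 h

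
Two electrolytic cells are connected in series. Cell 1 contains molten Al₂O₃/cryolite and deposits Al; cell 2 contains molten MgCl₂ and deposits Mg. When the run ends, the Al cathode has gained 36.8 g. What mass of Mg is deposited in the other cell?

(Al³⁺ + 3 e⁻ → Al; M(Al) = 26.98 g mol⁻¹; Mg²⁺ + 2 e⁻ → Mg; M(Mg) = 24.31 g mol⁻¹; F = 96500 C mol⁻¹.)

n(Al) = 36.8 / 26.98 = 1.364 mol.
Since Al³⁺ + 3 e⁻ → Al, n(e⁻) passed = 3 × 1.364 = 4.092 mol.
Cells in series carry the same charge, so the same 4.092 mol of electrons passes through cell 2.
Mg²⁺ + 2 e⁻ → Mg, so n(Mg) = 4.092 / 2 = 2.046 mol.
m(Mg) = 2.046 × 24.31 = 49.7 g.

49.7 g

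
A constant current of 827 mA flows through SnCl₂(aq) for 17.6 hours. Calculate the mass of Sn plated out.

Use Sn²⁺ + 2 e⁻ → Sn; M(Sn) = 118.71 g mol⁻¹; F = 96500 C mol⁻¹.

Q = I·t = 0.8270 A × 63360 s = 52400 C.
n(e⁻) = Q/F = 52400 / 96500 = 0.5430 mol.
Sn²⁺ + 2 e⁻ → Sn, so n(Sn) = n(e⁻)/2 = 0.2715 mol.
m = n·M = 0.2715 × 118.71 = 32.2 g.

32.2 g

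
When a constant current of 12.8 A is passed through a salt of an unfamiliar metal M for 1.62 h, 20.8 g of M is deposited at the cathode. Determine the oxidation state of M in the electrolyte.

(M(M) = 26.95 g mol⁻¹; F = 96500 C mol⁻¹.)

Q = I·t = 12.80 A × 5832.0 s = 74650 C, so n(e⁻) = 74650/96500 = 0.7736 mol.
n(M) deposited = 20.8 / 26.95 = 0.7718 mol.
Electrons per atom = n(e⁻)/n(M) = 0.7736 / 0.7718 = 1.00 ≈ 1, so the ion is M⁺.

+1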